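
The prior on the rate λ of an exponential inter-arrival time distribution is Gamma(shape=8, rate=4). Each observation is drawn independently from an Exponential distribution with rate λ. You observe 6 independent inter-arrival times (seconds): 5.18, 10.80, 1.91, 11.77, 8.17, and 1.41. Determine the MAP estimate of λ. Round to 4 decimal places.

The Exponential(rate=λ) likelihood is ∝ λ^n e^(−λΣtᵢ). Here n = 6 and Σtᵢ = 5.18 + 10.80 + 1.91 + 11.77 + 8.17 + 1.41 = 39.24.
Posterior ∝ λ^7e^(−4λ) · λ^6e^(−39.24λ) = λ^13e^(−43.24λ), i.e. Gamma(14, 43.24).
Mode = (a−1)/b = 13/43.24 ≈ 0.3006.

λ̂_MAP = 0.3006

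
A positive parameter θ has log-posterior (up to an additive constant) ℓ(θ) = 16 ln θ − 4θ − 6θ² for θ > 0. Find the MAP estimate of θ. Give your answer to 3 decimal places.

ℓ'(θ) = 16/θ − 4 − 12θ. Setting this to zero and multiplying by θ: 12θ² + 4θ − 16 = 0.
θ = (−4 + √(4² + 4·12·16)) / (2·12) = (−4 + √784) / 24 = (−4 + 28)/24 = 1.
ℓ''(θ) = −16/θ² − 12 < 0, confirming a maximum.

θ̂_MAP = 1.000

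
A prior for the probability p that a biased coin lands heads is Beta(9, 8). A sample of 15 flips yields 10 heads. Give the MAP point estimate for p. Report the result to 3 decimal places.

p̂_MAP = 0.600

Prior: Beta(9, 8).
Data: 10 successes in 15 trials. The binomial likelihood contributes p^10(1−p)^5, so the posterior is Beta(9+10, 8+5) = Beta(19, 13).
For Beta(a, b) with a, b > 1 the mode is (a−1)/(a+b−2) = 18/30 ≈ 0.600.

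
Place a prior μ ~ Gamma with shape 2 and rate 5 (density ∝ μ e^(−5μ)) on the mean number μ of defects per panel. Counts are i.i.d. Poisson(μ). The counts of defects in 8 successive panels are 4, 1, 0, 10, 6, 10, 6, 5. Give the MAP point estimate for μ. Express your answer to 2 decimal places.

μ̂_MAP = 3.31

Σxᵢ = 4+1+0+10+6+10+6+5 = 42, with n = 8.
Posterior ∝ μe^(−5μ) · μ^42e^(−8μ) = μ^43e^(−13μ), i.e. Gamma(shape=44, rate=13).
The mode of a Gamma(a, b) with a ≥ 1 (shape–rate) is (a−1)/b = 43/13 ≈ 3.31.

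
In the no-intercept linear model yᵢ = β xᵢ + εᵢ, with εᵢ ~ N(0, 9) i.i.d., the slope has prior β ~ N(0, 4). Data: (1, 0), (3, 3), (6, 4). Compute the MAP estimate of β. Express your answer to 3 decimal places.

log p(β | y) = −Σ(yᵢ − βxᵢ)²/(2·9) − β²/(2·4) + const.
Setting the derivative to zero: Σxᵢ(yᵢ − βxᵢ)/9 − β/4 = 0, so β = Σxᵢyᵢ / (Σxᵢ² + σ²/τ²).
Σxᵢyᵢ = 1·0 + 3·3 + 6·4 = 33; Σxᵢ² = 46; σ²/τ² = 2.25.
β̂_MAP = 33 / (46 + 2.25) = 33/48.25 ≈ 0.684.

β̂_MAP = 0.684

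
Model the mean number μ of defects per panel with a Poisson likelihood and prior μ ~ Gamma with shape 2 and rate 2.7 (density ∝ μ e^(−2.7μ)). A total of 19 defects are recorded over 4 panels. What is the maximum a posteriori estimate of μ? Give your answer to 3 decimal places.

Σxᵢ = 19, n = 4.
Posterior ∝ μe^(−2.7μ) · μ^19e^(−4μ) = μ^20e^(−6.7μ), i.e. Gamma(shape=21, rate=6.7).
The mode of a Gamma(a, b) with a ≥ 1 (shape–rate) is (a−1)/b = 20/6.7 ≈ 2.985.

μ̂_MAP = 2.985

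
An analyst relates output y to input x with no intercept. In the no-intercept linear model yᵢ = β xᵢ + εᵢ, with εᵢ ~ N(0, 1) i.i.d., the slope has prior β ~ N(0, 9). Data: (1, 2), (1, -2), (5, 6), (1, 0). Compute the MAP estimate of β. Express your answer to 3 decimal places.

β̂_MAP = 1.067

log p(β | y) = −Σ(yᵢ − βxᵢ)²/(2·1) − β²/(2·9) + const.
Setting the derivative to zero: Σxᵢ(yᵢ − βxᵢ)/1 − β/9 = 0, so β = Σxᵢyᵢ / (Σxᵢ² + σ²/τ²).
Σxᵢyᵢ = 1·2 + 1·(-2) + 5·6 + 1·0 = 30; Σxᵢ² = 28; σ²/τ² = 1/9.
β̂_MAP = 30 / (28 + 1/9) = 30/(253/9) = 270/253 ≈ 1.067.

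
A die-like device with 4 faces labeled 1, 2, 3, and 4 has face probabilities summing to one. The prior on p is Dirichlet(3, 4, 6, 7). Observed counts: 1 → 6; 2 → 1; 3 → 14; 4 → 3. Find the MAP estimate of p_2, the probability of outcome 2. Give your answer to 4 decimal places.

MAP estimate: 0.1000

The posterior is Dirichlet(αᵢ + nᵢ) = Dirichlet(9, 5, 20, 10).
For a Dirichlet(a₁,…,a_K) with all aᵢ > 1, the mode has j-th component (aⱼ − 1)/(Σaᵢ − K).
Here Σaᵢ = 44 and K = 4, so p_2 = (5 − 1)/(44 − 4) = 4/40 ≈ 0.1000.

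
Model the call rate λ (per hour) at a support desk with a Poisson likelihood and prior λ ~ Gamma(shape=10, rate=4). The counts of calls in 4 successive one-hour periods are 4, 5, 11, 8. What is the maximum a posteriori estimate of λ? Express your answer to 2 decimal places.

Σxᵢ = 4+5+11+8 = 28, with n = 4.
Posterior ∝ λ^9e^(−4λ) · λ^28e^(−4λ) = λ^37e^(−8λ), i.e. Gamma(shape=38, rate=8).
The mode of a Gamma(a, b) with a ≥ 1 (shape–rate) is (a−1)/b = 37/8 ≈ 4.63.

λ̂_MAP = 4.63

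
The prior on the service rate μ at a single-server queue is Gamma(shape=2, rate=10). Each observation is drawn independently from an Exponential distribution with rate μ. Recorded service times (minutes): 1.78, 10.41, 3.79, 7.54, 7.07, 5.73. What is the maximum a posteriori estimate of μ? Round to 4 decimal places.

μ̂_MAP = 0.1511

The Exponential(rate=μ) likelihood is ∝ μ^n e^(−μΣtᵢ). Here n = 6 and Σtᵢ = 1.78 + 10.41 + 3.79 + 7.54 + 7.07 + 5.73 = 36.32.
Posterior ∝ μe^(−10μ) · μ^6e^(−36.32μ) = μ^7e^(−46.32μ), i.e. Gamma(8, 46.32).
Mode = (a−1)/b = 7/46.32 ≈ 0.1511.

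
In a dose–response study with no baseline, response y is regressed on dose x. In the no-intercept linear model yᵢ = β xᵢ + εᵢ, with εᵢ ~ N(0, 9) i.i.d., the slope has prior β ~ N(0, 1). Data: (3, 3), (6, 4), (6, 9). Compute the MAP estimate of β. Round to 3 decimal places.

β̂_MAP = 0.967

log p(β | y) = −Σ(yᵢ − βxᵢ)²/(2·9) − β²/(2·1) + const.
Setting the derivative to zero: Σxᵢ(yᵢ − βxᵢ)/9 − β/1 = 0, so β = Σxᵢyᵢ / (Σxᵢ² + σ²/τ²).
Σxᵢyᵢ = 3·3 + 6·4 + 6·9 = 87; Σxᵢ² = 81; σ²/τ² = 9.
β̂_MAP = 87 / (81 + 9) = 87/90 ≈ 0.967.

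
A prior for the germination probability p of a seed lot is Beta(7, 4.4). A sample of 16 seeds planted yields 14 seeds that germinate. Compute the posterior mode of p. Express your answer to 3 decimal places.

Prior: Beta(7, 4.4).
Data: 14 successes in 16 trials. The binomial likelihood contributes p^14(1−p)^2, so the posterior is Beta(7+14, 4.4+2) = Beta(21, 6.4).
For Beta(a, b) with a, b > 1 the mode is (a−1)/(a+b−2) = 20/25.4 ≈ 0.787.

p̂_MAP = 0.787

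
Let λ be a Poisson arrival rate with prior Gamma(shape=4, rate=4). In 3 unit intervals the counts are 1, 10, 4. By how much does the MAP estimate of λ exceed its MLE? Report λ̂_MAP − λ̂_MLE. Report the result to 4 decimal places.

Σxᵢ = 15. Posterior is Gamma(19, 7); MAP = (19−1)/7 = 18/7 ≈ 2.57143.
MLE = x̄ = 15/3 ≈ 5.00000.
Difference = 18/7 − 15/3 = -17/7 ≈ -2.4286.

MAP − MLE = -2.4286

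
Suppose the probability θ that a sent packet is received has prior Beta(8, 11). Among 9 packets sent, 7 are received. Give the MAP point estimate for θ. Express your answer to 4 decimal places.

Prior: Beta(8, 11).
Data: 7 successes in 9 trials. The binomial likelihood contributes θ^7(1−θ)^2, so the posterior is Beta(8+7, 11+2) = Beta(15, 13).
For Beta(a, b) with a, b > 1 the mode is (a−1)/(a+b−2) = 14/26 ≈ 0.5385.

θ̂_MAP = 0.5385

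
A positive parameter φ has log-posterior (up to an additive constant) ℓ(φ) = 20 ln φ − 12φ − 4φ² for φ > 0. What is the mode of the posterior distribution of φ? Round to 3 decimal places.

ℓ'(φ) = 20/φ − 12 − 8φ. Setting this to zero and multiplying by φ: 8φ² + 12φ − 20 = 0.
φ = (−12 + √(12² + 4·8·20)) / (2·8) = (−12 + √784) / 16 = (−12 + 28)/16 = 1.
ℓ''(φ) = −20/φ² − 8 < 0, confirming a maximum.

φ̂_MAP = 1.000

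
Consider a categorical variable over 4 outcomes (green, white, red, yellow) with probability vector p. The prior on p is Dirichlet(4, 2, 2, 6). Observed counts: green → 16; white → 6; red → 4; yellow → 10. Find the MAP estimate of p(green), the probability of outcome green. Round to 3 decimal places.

The posterior is Dirichlet(αᵢ + nᵢ) = Dirichlet(20, 8, 6, 16).
For a Dirichlet(a₁,…,a_K) with all aᵢ > 1, the mode has j-th component (aⱼ − 1)/(Σaᵢ − K).
Here Σaᵢ = 50 and K = 4, so p(green) = (20 − 1)/(50 − 4) = 19/46 ≈ 0.413.

MAP estimate of p(green) = 0.413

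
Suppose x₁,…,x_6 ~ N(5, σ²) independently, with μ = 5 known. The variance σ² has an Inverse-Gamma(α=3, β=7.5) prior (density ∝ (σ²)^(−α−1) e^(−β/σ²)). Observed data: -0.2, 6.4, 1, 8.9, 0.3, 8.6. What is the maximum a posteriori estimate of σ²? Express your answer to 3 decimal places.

σ̂²_MAP = 7.876

Sum of squared deviations about the known mean: SS = (-0.2−5)² + (6.4−5)² + (1−5)² + (8.9−5)² + (0.3−5)² + (8.6−5)² = 95.26.
The Normal likelihood contributes (σ²)^(−n/2) exp(−SS/(2σ²)), so the posterior is Inverse-Gamma(α + n/2, β + SS/2) = Inverse-Gamma(6, 55.13).
The mode of Inverse-Gamma(a, b) is b/(a+1) = 55.13/7 ≈ 7.876.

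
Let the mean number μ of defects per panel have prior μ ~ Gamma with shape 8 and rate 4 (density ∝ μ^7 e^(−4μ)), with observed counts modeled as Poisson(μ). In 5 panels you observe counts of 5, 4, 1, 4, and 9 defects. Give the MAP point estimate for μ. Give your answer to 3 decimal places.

μ̂_MAP = 3.333

Σxᵢ = 5+4+1+4+9 = 23, with n = 5.
Posterior ∝ μ^7e^(−4μ) · μ^23e^(−5μ) = μ^30e^(−9μ), i.e. Gamma(shape=31, rate=9).
The mode of a Gamma(a, b) with a ≥ 1 (shape–rate) is (a−1)/b = 30/9 ≈ 3.333.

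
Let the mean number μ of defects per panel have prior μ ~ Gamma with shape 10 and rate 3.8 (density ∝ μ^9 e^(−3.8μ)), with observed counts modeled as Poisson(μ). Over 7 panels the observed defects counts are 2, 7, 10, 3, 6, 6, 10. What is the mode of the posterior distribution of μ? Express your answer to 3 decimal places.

Σxᵢ = 2+7+10+3+6+6+10 = 44, with n = 7.
Posterior ∝ μ^9e^(−3.8μ) · μ^44e^(−7μ) = μ^53e^(−10.8μ), i.e. Gamma(shape=54, rate=10.8).
The mode of a Gamma(a, b) with a ≥ 1 (shape–rate) is (a−1)/b = 53/10.8 ≈ 4.907.

μ̂_MAP = 4.907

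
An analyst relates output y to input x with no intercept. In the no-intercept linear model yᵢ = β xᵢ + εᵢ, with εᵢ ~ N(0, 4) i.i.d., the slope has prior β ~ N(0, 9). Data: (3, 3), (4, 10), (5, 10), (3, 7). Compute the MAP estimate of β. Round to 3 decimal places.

β̂_MAP = 2.019

log p(β | y) = −Σ(yᵢ − βxᵢ)²/(2·4) − β²/(2·9) + const.
Setting the derivative to zero: Σxᵢ(yᵢ − βxᵢ)/4 − β/9 = 0, so β = Σxᵢyᵢ / (Σxᵢ² + σ²/τ²).
Σxᵢyᵢ = 3·3 + 4·10 + 5·10 + 3·7 = 120; Σxᵢ² = 59; σ²/τ² = 4/9.
β̂_MAP = 120 / (59 + 4/9) = 120/(535/9) = 216/107 ≈ 2.019.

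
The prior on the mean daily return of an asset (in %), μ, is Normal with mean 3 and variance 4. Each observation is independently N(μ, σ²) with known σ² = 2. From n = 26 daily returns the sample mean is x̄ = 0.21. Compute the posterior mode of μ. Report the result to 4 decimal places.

n = 26, x̄ = 0.21.
For a Normal prior and Normal likelihood with known variance, the posterior is Normal; its mode equals its mean, the precision-weighted average.
Prior precision 1/σ₀² = 1/4 = 0.25; data precision n/σ² = 26/2 = 13.
μ̂ = (0.25·3 + 13·0.21) / (0.25 + 13) = 3.48/13.25 = 348/1325 ≈ 0.2626.

μ̂_MAP = 0.2626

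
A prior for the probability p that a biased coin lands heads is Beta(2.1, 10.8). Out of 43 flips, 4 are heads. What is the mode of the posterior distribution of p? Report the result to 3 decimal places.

p̂_MAP = 0.095

Prior: Beta(2.1, 10.8).
Data: 4 successes in 43 trials. The binomial likelihood contributes p^4(1−p)^39, so the posterior is Beta(2.1+4, 10.8+39) = Beta(6.1, 49.8).
For Beta(a, b) with a, b > 1 the mode is (a−1)/(a+b−2) = 5.1/53.9 ≈ 0.095.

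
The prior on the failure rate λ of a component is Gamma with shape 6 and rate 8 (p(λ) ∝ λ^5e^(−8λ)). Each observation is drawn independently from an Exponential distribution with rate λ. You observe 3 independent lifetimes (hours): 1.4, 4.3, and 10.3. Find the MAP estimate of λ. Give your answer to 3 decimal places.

λ̂_MAP = 0.333

The Exponential(rate=λ) likelihood is ∝ λ^n e^(−λΣtᵢ). Here n = 3 and Σtᵢ = 1.4 + 4.3 + 10.3 = 16.
Posterior ∝ λ^5e^(−8λ) · λ^3e^(−16λ) = λ^8e^(−24λ), i.e. Gamma(9, 24).
Mode = (a−1)/b = 8/24 ≈ 0.333.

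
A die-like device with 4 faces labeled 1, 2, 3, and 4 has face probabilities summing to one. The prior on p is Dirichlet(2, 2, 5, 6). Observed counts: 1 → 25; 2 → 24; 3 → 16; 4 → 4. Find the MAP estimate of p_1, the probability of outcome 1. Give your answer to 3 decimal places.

The posterior is Dirichlet(αᵢ + nᵢ) = Dirichlet(27, 26, 21, 10).
For a Dirichlet(a₁,…,a_K) with all aᵢ > 1, the mode has j-th component (aⱼ − 1)/(Σaᵢ − K).
Here Σaᵢ = 84 and K = 4, so p_1 = (27 − 1)/(84 − 4) = 26/80 ≈ 0.325.

MAP estimate: 0.325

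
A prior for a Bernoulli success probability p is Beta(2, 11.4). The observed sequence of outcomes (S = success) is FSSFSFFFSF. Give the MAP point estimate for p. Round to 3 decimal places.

p̂_MAP = 0.234

Prior: Beta(2, 11.4).
Data: 4 successes in 10 trials (from the sequence). The binomial likelihood contributes p^4(1−p)^6, so the posterior is Beta(2+4, 11.4+6) = Beta(6, 17.4).
For Beta(a, b) with a, b > 1 the mode is (a−1)/(a+b−2) = 5/21.4 ≈ 0.234.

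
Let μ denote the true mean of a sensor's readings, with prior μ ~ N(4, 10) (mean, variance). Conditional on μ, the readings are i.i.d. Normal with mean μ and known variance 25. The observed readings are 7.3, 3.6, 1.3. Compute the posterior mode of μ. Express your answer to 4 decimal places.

μ̂_MAP = 4.0364

n = 3; x̄ = (7.3 + 3.6 + 1.3)/3 = 12.2/3 = 61/15 ≈ 4.0667.
For a Normal prior and Normal likelihood with known variance, the posterior is Normal; its mode equals its mean, the precision-weighted average.
Prior precision 1/σ₀² = 1/10 = 0.1; data precision n/σ² = 3/25 = 0.12.
μ̂ = (0.1·4 + 0.12·(61/15)) / (0.1 + 0.12) = 0.888/0.22 = 222/55 ≈ 4.0364.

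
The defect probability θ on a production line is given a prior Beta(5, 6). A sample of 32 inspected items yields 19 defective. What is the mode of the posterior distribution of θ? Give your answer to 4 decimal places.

Prior: Beta(5, 6).
Data: 19 successes in 32 trials. The binomial likelihood contributes θ^19(1−θ)^13, so the posterior is Beta(5+19, 6+13) = Beta(24, 19).
For Beta(a, b) with a, b > 1 the mode is (a−1)/(a+b−2) = 23/41 ≈ 0.5610.

θ̂_MAP = 0.5610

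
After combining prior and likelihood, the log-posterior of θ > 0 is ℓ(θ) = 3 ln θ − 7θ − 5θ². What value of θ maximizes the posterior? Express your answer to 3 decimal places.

θ̂_MAP = 0.300

ℓ'(θ) = 3/θ − 7 − 10θ. Setting this to zero and multiplying by θ: 10θ² + 7θ − 3 = 0.
θ = (−7 + √(7² + 4·10·3)) / (2·10) = (−7 + √169) / 20 = (−7 + 13)/20 = 3/10.
ℓ''(θ) = −3/θ² − 10 < 0, confirming a maximum.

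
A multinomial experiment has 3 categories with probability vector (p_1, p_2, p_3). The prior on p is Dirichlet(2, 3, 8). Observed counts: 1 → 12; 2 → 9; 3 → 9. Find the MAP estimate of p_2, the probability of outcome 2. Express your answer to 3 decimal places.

MAP estimate: 0.275

The posterior is Dirichlet(αᵢ + nᵢ) = Dirichlet(14, 12, 17).
For a Dirichlet(a₁,…,a_K) with all aᵢ > 1, the mode has j-th component (aⱼ − 1)/(Σaᵢ − K).
Here Σaᵢ = 43 and K = 3, so p_2 = (12 − 1)/(43 − 3) = 11/40 ≈ 0.275.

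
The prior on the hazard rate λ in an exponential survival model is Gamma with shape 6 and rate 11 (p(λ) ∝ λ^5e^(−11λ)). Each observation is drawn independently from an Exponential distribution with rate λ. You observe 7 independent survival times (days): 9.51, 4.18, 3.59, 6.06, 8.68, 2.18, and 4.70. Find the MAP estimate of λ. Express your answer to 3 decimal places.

λ̂_MAP = 0.240

The Exponential(rate=λ) likelihood is ∝ λ^n e^(−λΣtᵢ). Here n = 7 and Σtᵢ = 9.51 + 4.18 + 3.59 + 6.06 + 8.68 + 2.18 + 4.70 = 38.90.
Posterior ∝ λ^5e^(−11λ) · λ^7e^(−38.90λ) = λ^12e^(−49.90λ), i.e. Gamma(13, 49.90).
Mode = (a−1)/b = 12/49.90 ≈ 0.240.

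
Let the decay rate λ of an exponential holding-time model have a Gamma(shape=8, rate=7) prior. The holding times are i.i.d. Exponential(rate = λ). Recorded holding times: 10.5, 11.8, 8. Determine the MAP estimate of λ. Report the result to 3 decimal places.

The Exponential(rate=λ) likelihood is ∝ λ^n e^(−λΣtᵢ). Here n = 3 and Σtᵢ = 10.5 + 11.8 + 8 = 30.3.
Posterior ∝ λ^7e^(−7λ) · λ^3e^(−30.3λ) = λ^10e^(−37.3λ), i.e. Gamma(11, 37.3).
Mode = (a−1)/b = 10/37.3 ≈ 0.268.

λ̂_MAP = 0.268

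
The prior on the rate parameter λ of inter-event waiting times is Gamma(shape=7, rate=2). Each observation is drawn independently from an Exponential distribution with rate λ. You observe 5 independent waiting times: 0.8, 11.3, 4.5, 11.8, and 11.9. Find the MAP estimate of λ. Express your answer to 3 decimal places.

The Exponential(rate=λ) likelihood is ∝ λ^n e^(−λΣtᵢ). Here n = 5 and Σtᵢ = 0.8 + 11.3 + 4.5 + 11.8 + 11.9 = 40.3.
Posterior ∝ λ^6e^(−2λ) · λ^5e^(−40.3λ) = λ^11e^(−42.3λ), i.e. Gamma(12, 42.3).
Mode = (a−1)/b = 11/42.3 ≈ 0.260.

λ̂_MAP = 0.260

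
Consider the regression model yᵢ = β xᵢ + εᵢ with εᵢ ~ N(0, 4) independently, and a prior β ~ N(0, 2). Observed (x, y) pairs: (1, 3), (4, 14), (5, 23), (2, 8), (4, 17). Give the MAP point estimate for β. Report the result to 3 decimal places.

β̂_MAP = 4.031

log p(β | y) = −Σ(yᵢ − βxᵢ)²/(2·4) − β²/(2·2) + const.
Setting the derivative to zero: Σxᵢ(yᵢ − βxᵢ)/4 − β/2 = 0, so β = Σxᵢyᵢ / (Σxᵢ² + σ²/τ²).
Σxᵢyᵢ = 1·3 + 4·14 + 5·23 + 2·8 + 4·17 = 258; Σxᵢ² = 62; σ²/τ² = 2.
β̂_MAP = 258 / (62 + 2) = 258/64 ≈ 4.031.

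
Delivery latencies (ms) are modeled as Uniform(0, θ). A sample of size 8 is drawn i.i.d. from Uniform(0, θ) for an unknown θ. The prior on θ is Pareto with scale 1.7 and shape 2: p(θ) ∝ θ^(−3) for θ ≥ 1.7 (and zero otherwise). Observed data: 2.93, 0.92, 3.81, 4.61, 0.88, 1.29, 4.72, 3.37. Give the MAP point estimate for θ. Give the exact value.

The Uniform(0, θ) likelihood is θ^(−n) for θ ≥ max(xᵢ), zero otherwise. Here max(xᵢ) = 4.72.
Posterior ∝ θ^(−3) · θ^(−8) = θ^(−11) on θ ≥ max(1.7, 4.72) = 4.72.
This density is strictly decreasing in θ, so the posterior mode lies at the lower boundary of the support.

θ̂_MAP = 4.72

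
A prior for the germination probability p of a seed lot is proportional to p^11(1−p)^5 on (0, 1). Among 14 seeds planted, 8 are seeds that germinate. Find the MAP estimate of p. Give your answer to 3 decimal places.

p̂_MAP = 0.633

The prior density ∝ p^11(1−p)^5 is the kernel of Beta(12, 6).
Data: 8 successes in 14 trials. The binomial likelihood contributes p^8(1−p)^6, so the posterior is Beta(12+8, 6+6) = Beta(20, 12).
For Beta(a, b) with a, b > 1 the mode is (a−1)/(a+b−2) = 19/30 ≈ 0.633.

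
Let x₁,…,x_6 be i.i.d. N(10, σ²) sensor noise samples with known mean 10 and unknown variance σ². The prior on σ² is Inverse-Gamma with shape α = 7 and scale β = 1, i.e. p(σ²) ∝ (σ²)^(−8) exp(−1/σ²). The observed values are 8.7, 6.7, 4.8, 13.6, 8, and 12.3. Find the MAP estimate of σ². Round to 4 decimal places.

Sum of squared deviations about the known mean: SS = (8.7−10)² + (6.7−10)² + (4.8−10)² + (13.6−10)² + (8−10)² + (12.3−10)² = 61.87.
The Normal likelihood contributes (σ²)^(−n/2) exp(−SS/(2σ²)), so the posterior is Inverse-Gamma(α + n/2, β + SS/2) = Inverse-Gamma(10, 31.935).
The mode of Inverse-Gamma(a, b) is b/(a+1) = 31.935/11 ≈ 2.9032.

σ̂²_MAP = 2.9032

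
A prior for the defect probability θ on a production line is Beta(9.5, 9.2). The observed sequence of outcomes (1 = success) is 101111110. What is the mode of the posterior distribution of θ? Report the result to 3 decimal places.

Prior: Beta(9.5, 9.2).
Data: 7 successes in 9 trials (from the sequence). The binomial likelihood contributes θ^7(1−θ)^2, so the posterior is Beta(9.5+7, 9.2+2) = Beta(16.5, 11.2).
For Beta(a, b) with a, b > 1 the mode is (a−1)/(a+b−2) = 15.5/25.7 ≈ 0.603.

θ̂_MAP = 0.603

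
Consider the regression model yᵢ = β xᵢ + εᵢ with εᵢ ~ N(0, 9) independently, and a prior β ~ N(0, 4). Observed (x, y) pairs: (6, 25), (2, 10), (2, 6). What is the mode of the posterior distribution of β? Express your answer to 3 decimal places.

log p(β | y) = −Σ(yᵢ − βxᵢ)²/(2·9) − β²/(2·4) + const.
Setting the derivative to zero: Σxᵢ(yᵢ − βxᵢ)/9 − β/4 = 0, so β = Σxᵢyᵢ / (Σxᵢ² + σ²/τ²).
Σxᵢyᵢ = 6·25 + 2·10 + 2·6 = 182; Σxᵢ² = 44; σ²/τ² = 2.25.
β̂_MAP = 182 / (44 + 2.25) = 182/46.25 ≈ 3.935.

β̂_MAP = 3.935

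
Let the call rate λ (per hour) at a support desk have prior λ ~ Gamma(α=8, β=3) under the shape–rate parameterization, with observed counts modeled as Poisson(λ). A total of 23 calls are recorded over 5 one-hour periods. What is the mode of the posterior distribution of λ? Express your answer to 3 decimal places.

Σxᵢ = 23, n = 5.
Posterior ∝ λ^7e^(−3λ) · λ^23e^(−5λ) = λ^30e^(−8λ), i.e. Gamma(shape=31, rate=8).
The mode of a Gamma(a, b) with a ≥ 1 (shape–rate) is (a−1)/b = 30/8 ≈ 3.750.

λ̂_MAP = 3.750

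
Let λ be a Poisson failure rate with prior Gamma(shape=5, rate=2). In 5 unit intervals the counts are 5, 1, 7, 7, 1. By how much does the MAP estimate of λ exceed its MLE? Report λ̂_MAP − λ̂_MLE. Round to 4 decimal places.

MAP − MLE = -0.6286

Σxᵢ = 21. Posterior is Gamma(26, 7); MAP = (26−1)/7 = 25/7 ≈ 3.57143.
MLE = x̄ = 21/5 ≈ 4.20000.
Difference = 25/7 − 21/5 = -22/35 ≈ -0.6286.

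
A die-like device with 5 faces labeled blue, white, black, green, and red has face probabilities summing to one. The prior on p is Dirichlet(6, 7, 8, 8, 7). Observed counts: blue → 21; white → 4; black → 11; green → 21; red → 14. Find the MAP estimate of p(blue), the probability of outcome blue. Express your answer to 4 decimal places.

MAP estimate of p(blue) = 0.2549

The posterior is Dirichlet(αᵢ + nᵢ) = Dirichlet(27, 11, 19, 29, 21).
For a Dirichlet(a₁,…,a_K) with all aᵢ > 1, the mode has j-th component (aⱼ − 1)/(Σaᵢ − K).
Here Σaᵢ = 107 and K = 5, so p(blue) = (27 − 1)/(107 − 5) = 26/102 ≈ 0.2549.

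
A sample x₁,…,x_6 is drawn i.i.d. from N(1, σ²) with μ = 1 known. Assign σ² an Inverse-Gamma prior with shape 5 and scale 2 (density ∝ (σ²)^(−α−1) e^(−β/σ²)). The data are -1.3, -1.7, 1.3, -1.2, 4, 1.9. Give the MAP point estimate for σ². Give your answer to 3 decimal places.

σ̂²_MAP = 1.740

Sum of squared deviations about the known mean: SS = (-1.3−1)² + (-1.7−1)² + (1.3−1)² + (-1.2−1)² + (4−1)² + (1.9−1)² = 27.32.
The Normal likelihood contributes (σ²)^(−n/2) exp(−SS/(2σ²)), so the posterior is Inverse-Gamma(α + n/2, β + SS/2) = Inverse-Gamma(8, 15.66).
The mode of Inverse-Gamma(a, b) is b/(a+1) = 15.66/9 ≈ 1.740.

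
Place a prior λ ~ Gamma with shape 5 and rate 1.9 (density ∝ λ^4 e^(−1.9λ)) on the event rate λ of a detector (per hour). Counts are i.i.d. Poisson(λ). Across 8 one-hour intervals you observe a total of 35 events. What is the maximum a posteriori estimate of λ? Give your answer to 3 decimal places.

Σxᵢ = 35, n = 8.
Posterior ∝ λ^4e^(−1.9λ) · λ^35e^(−8λ) = λ^39e^(−9.9λ), i.e. Gamma(shape=40, rate=9.9).
The mode of a Gamma(a, b) with a ≥ 1 (shape–rate) is (a−1)/b = 39/9.9 ≈ 3.939.

λ̂_MAP = 3.939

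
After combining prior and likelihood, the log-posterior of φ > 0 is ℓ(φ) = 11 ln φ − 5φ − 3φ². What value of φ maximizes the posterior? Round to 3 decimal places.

φ̂_MAP = 1.000

ℓ'(φ) = 11/φ − 5 − 6φ. Setting this to zero and multiplying by φ: 6φ² + 5φ − 11 = 0.
φ = (−5 + √(5² + 4·6·11)) / (2·6) = (−5 + √289) / 12 = (−5 + 17)/12 = 1.
ℓ''(φ) = −11/φ² − 6 < 0, confirming a maximum.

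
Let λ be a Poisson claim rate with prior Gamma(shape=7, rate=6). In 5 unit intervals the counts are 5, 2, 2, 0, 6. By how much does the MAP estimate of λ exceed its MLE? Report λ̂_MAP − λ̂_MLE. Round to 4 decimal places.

MAP − MLE = -1.0909

Σxᵢ = 15. Posterior is Gamma(22, 11); MAP = (22−1)/11 = 21/11 ≈ 1.90909.
MLE = x̄ = 15/5 ≈ 3.00000.
Difference = 21/11 − 15/5 = -12/11 ≈ -1.0909.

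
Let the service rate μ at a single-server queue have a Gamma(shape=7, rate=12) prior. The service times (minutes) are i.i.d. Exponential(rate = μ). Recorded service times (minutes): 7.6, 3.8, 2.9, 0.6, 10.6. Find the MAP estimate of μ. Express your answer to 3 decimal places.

The Exponential(rate=μ) likelihood is ∝ μ^n e^(−μΣtᵢ). Here n = 5 and Σtᵢ = 7.6 + 3.8 + 2.9 + 0.6 + 10.6 = 25.5.
Posterior ∝ μ^6e^(−12μ) · μ^5e^(−25.5μ) = μ^11e^(−37.5μ), i.e. Gamma(12, 37.5).
Mode = (a−1)/b = 11/37.5 ≈ 0.293.

μ̂_MAP = 0.293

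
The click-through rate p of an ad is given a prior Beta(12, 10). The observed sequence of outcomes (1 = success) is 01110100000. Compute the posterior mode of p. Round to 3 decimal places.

p̂_MAP = 0.484

Prior: Beta(12, 10).
Data: 4 successes in 11 trials (from the sequence). The binomial likelihood contributes p^4(1−p)^7, so the posterior is Beta(12+4, 10+7) = Beta(16, 17).
For Beta(a, b) with a, b > 1 the mode is (a−1)/(a+b−2) = 15/31 ≈ 0.484.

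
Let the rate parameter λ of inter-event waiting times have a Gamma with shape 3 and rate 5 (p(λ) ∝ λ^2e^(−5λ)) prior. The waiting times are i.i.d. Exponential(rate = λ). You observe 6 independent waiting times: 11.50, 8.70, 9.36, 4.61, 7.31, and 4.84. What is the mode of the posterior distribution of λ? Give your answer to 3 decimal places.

The Exponential(rate=λ) likelihood is ∝ λ^n e^(−λΣtᵢ). Here n = 6 and Σtᵢ = 11.50 + 8.70 + 9.36 + 4.61 + 7.31 + 4.84 = 46.32.
Posterior ∝ λ^2e^(−5λ) · λ^6e^(−46.32λ) = λ^8e^(−51.32λ), i.e. Gamma(9, 51.32).
Mode = (a−1)/b = 8/51.32 ≈ 0.156.

λ̂_MAP = 0.156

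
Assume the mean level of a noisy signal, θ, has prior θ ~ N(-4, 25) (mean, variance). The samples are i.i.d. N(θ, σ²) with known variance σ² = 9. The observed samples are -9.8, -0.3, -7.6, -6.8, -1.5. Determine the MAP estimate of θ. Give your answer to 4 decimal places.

θ̂_MAP = -5.1194

n = 5; x̄ = ((-9.8) + (-0.3) + (-7.6) + (-6.8) + (-1.5))/5 = -26/5 = -5.2.
For a Normal prior and Normal likelihood with known variance, the posterior is Normal; its mode equals its mean, the precision-weighted average.
Prior precision 1/σ₀² = 1/25 = 0.04; data precision n/σ² = 5/9.
θ̂ = (0.04·(-4) + (5/9)·(-5.2)) / (0.04 + 5/9) = (-686/225)/(134/225) = -343/67 ≈ -5.1194.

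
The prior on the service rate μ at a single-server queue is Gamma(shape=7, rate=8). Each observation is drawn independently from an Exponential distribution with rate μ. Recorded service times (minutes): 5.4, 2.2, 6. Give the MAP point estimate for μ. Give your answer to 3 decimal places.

The Exponential(rate=μ) likelihood is ∝ μ^n e^(−μΣtᵢ). Here n = 3 and Σtᵢ = 5.4 + 2.2 + 6 = 13.6.
Posterior ∝ μ^6e^(−8μ) · μ^3e^(−13.6μ) = μ^9e^(−21.6μ), i.e. Gamma(10, 21.6).
Mode = (a−1)/b = 9/21.6 ≈ 0.417.

μ̂_MAP = 0.417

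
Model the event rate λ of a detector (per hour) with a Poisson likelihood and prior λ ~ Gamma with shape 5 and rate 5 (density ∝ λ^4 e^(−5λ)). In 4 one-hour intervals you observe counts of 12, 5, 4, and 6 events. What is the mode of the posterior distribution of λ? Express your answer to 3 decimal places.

Σxᵢ = 12+5+4+6 = 27, with n = 4.
Posterior ∝ λ^4e^(−5λ) · λ^27e^(−4λ) = λ^31e^(−9λ), i.e. Gamma(shape=32, rate=9).
The mode of a Gamma(a, b) with a ≥ 1 (shape–rate) is (a−1)/b = 31/9 ≈ 3.444.

λ̂_MAP = 3.444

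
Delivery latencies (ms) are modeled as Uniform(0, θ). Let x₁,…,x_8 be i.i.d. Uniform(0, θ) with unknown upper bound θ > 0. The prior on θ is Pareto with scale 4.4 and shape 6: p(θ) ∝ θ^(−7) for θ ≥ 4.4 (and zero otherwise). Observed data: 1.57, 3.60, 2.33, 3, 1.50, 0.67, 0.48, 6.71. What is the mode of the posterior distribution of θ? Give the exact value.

The Uniform(0, θ) likelihood is θ^(−n) for θ ≥ max(xᵢ), zero otherwise. Here max(xᵢ) = 6.71.
Posterior ∝ θ^(−7) · θ^(−8) = θ^(−15) on θ ≥ max(4.4, 6.71) = 6.71.
This density is strictly decreasing in θ, so the posterior mode lies at the lower boundary of the support.

θ̂_MAP = 6.71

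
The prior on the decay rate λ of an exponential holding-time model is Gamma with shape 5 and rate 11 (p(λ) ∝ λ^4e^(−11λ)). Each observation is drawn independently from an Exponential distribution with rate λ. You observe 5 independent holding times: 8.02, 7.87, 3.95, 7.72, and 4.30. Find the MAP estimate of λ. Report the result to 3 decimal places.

λ̂_MAP = 0.210

The Exponential(rate=λ) likelihood is ∝ λ^n e^(−λΣtᵢ). Here n = 5 and Σtᵢ = 8.02 + 7.87 + 3.95 + 7.72 + 4.30 = 31.86.
Posterior ∝ λ^4e^(−11λ) · λ^5e^(−31.86λ) = λ^9e^(−42.86λ), i.e. Gamma(10, 42.86).
Mode = (a−1)/b = 9/42.86 ≈ 0.210.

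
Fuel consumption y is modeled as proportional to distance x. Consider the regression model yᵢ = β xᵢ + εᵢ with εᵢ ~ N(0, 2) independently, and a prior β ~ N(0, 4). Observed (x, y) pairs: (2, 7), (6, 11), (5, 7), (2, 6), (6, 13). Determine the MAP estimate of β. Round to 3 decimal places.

log p(β | y) = −Σ(yᵢ − βxᵢ)²/(2·2) − β²/(2·4) + const.
Setting the derivative to zero: Σxᵢ(yᵢ − βxᵢ)/2 − β/4 = 0, so β = Σxᵢyᵢ / (Σxᵢ² + σ²/τ²).
Σxᵢyᵢ = 2·7 + 6·11 + 5·7 + 2·6 + 6·13 = 205; Σxᵢ² = 105; σ²/τ² = 0.5.
β̂_MAP = 205 / (105 + 0.5) = 205/105.5 ≈ 1.943.

β̂_MAP = 1.943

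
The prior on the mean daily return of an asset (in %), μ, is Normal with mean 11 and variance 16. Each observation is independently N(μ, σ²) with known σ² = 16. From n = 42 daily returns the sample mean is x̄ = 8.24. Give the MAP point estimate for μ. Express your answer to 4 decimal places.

μ̂_MAP = 8.3042

n = 42, x̄ = 8.24.
For a Normal prior and Normal likelihood with known variance, the posterior is Normal; its mode equals its mean, the precision-weighted average.
Prior precision 1/σ₀² = 1/16 = 0.0625; data precision n/σ² = 42/16 = 2.625.
μ̂ = (0.0625·11 + 2.625·8.24) / (0.0625 + 2.625) = 22.3175/2.6875 = 8927/1075 ≈ 8.3042.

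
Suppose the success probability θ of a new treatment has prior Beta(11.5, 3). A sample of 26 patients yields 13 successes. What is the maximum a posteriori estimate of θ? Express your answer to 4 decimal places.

θ̂_MAP = 0.6104

Prior: Beta(11.5, 3).
Data: 13 successes in 26 trials. The binomial likelihood contributes θ^13(1−θ)^13, so the posterior is Beta(11.5+13, 3+13) = Beta(24.5, 16).
For Beta(a, b) with a, b > 1 the mode is (a−1)/(a+b−2) = 23.5/38.5 ≈ 0.6104.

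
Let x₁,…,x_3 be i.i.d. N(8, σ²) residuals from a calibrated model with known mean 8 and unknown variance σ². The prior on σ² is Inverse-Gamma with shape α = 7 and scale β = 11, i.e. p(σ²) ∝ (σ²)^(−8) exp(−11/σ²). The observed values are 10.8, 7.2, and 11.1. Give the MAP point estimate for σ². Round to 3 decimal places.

Sum of squared deviations about the known mean: SS = (10.8−8)² + (7.2−8)² + (11.1−8)² = 18.09.
The Normal likelihood contributes (σ²)^(−n/2) exp(−SS/(2σ²)), so the posterior is Inverse-Gamma(α + n/2, β + SS/2) = Inverse-Gamma(8.5, 20.045).
The mode of Inverse-Gamma(a, b) is b/(a+1) = 20.045/9.5 ≈ 2.110.

σ̂²_MAP = 2.110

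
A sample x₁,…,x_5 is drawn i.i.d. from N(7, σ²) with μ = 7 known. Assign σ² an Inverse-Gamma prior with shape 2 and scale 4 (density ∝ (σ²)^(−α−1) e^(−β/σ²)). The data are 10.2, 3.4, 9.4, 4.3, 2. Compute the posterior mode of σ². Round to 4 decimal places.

σ̂²_MAP = 6.2955

Sum of squared deviations about the known mean: SS = (10.2−7)² + (3.4−7)² + (9.4−7)² + (4.3−7)² + (2−7)² = 61.25.
The Normal likelihood contributes (σ²)^(−n/2) exp(−SS/(2σ²)), so the posterior is Inverse-Gamma(α + n/2, β + SS/2) = Inverse-Gamma(4.5, 34.625).
The mode of Inverse-Gamma(a, b) is b/(a+1) = 34.625/5.5 ≈ 6.2955.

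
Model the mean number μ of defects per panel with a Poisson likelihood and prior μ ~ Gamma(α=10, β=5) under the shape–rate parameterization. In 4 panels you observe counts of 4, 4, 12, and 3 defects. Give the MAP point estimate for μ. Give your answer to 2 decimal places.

μ̂_MAP = 3.56

Σxᵢ = 4+4+12+3 = 23, with n = 4.
Posterior ∝ μ^9e^(−5μ) · μ^23e^(−4μ) = μ^32e^(−9μ), i.e. Gamma(shape=33, rate=9).
The mode of a Gamma(a, b) with a ≥ 1 (shape–rate) is (a−1)/b = 32/9 ≈ 3.56.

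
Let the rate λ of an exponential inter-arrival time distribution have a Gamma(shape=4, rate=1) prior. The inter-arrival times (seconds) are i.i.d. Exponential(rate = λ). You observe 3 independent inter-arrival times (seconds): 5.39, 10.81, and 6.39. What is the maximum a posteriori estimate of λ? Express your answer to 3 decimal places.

The Exponential(rate=λ) likelihood is ∝ λ^n e^(−λΣtᵢ). Here n = 3 and Σtᵢ = 5.39 + 10.81 + 6.39 = 22.59.
Posterior ∝ λ^3e^(−1λ) · λ^3e^(−22.59λ) = λ^6e^(−23.59λ), i.e. Gamma(7, 23.59).
Mode = (a−1)/b = 6/23.59 ≈ 0.254.

λ̂_MAP = 0.254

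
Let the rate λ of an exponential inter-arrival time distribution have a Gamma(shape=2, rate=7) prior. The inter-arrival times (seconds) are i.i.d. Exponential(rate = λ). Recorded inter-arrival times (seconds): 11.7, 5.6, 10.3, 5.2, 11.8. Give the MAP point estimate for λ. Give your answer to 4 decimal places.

λ̂_MAP = 0.1163

The Exponential(rate=λ) likelihood is ∝ λ^n e^(−λΣtᵢ). Here n = 5 and Σtᵢ = 11.7 + 5.6 + 10.3 + 5.2 + 11.8 = 44.6.
Posterior ∝ λe^(−7λ) · λ^5e^(−44.6λ) = λ^6e^(−51.6λ), i.e. Gamma(7, 51.6).
Mode = (a−1)/b = 6/51.6 ≈ 0.1163.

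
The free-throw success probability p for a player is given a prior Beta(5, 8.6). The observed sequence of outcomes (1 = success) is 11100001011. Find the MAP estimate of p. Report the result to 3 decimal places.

Prior: Beta(5, 8.6).
Data: 6 successes in 11 trials (from the sequence). The binomial likelihood contributes p^6(1−p)^5, so the posterior is Beta(5+6, 8.6+5) = Beta(11, 13.6).
For Beta(a, b) with a, b > 1 the mode is (a−1)/(a+b−2) = 10/22.6 ≈ 0.442.

p̂_MAP = 0.442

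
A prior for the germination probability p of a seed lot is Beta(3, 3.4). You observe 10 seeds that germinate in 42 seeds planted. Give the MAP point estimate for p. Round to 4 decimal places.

p̂_MAP = 0.2586

Prior: Beta(3, 3.4).
Data: 10 successes in 42 trials. The binomial likelihood contributes p^10(1−p)^32, so the posterior is Beta(3+10, 3.4+32) = Beta(13, 35.4).
For Beta(a, b) with a, b > 1 the mode is (a−1)/(a+b−2) = 12/46.4 ≈ 0.2586.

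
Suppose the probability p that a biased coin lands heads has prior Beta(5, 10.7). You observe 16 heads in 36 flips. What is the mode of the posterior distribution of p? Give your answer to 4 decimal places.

p̂_MAP = 0.4024

Prior: Beta(5, 10.7).
Data: 16 successes in 36 trials. The binomial likelihood contributes p^16(1−p)^20, so the posterior is Beta(5+16, 10.7+20) = Beta(21, 30.7).
For Beta(a, b) with a, b > 1 the mode is (a−1)/(a+b−2) = 20/49.7 ≈ 0.4024.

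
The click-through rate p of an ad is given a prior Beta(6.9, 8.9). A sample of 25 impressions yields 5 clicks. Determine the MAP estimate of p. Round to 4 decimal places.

Prior: Beta(6.9, 8.9).
Data: 5 successes in 25 trials. The binomial likelihood contributes p^5(1−p)^20, so the posterior is Beta(6.9+5, 8.9+20) = Beta(11.9, 28.9).
For Beta(a, b) with a, b > 1 the mode is (a−1)/(a+b−2) = 10.9/38.8 ≈ 0.2809.

p̂_MAP = 0.2809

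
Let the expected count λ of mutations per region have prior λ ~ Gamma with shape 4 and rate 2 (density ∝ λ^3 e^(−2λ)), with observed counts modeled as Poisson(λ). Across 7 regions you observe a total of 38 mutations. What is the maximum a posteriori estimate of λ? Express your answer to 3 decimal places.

Σxᵢ = 38, n = 7.
Posterior ∝ λ^3e^(−2λ) · λ^38e^(−7λ) = λ^41e^(−9λ), i.e. Gamma(shape=42, rate=9).
The mode of a Gamma(a, b) with a ≥ 1 (shape–rate) is (a−1)/b = 41/9 ≈ 4.556.

λ̂_MAP = 4.556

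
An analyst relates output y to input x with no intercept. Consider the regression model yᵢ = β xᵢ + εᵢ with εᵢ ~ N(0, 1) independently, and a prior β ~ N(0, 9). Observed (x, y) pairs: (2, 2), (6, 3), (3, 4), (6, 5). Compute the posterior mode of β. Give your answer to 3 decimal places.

β̂_MAP = 0.752

log p(β | y) = −Σ(yᵢ − βxᵢ)²/(2·1) − β²/(2·9) + const.
Setting the derivative to zero: Σxᵢ(yᵢ − βxᵢ)/1 − β/9 = 0, so β = Σxᵢyᵢ / (Σxᵢ² + σ²/τ²).
Σxᵢyᵢ = 2·2 + 6·3 + 3·4 + 6·5 = 64; Σxᵢ² = 85; σ²/τ² = 1/9.
β̂_MAP = 64 / (85 + 1/9) = 64/(766/9) = 288/383 ≈ 0.752.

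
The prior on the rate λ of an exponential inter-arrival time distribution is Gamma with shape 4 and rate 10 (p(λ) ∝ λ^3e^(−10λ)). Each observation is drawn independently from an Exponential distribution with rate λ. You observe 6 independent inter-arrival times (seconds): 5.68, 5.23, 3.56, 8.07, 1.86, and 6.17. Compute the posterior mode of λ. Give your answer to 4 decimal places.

λ̂_MAP = 0.2218

The Exponential(rate=λ) likelihood is ∝ λ^n e^(−λΣtᵢ). Here n = 6 and Σtᵢ = 5.68 + 5.23 + 3.56 + 8.07 + 1.86 + 6.17 = 30.57.
Posterior ∝ λ^3e^(−10λ) · λ^6e^(−30.57λ) = λ^9e^(−40.57λ), i.e. Gamma(10, 40.57).
Mode = (a−1)/b = 9/40.57 ≈ 0.2218.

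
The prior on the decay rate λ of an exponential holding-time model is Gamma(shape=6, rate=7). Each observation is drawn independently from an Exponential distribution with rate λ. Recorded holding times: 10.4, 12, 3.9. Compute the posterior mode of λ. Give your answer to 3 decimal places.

The Exponential(rate=λ) likelihood is ∝ λ^n e^(−λΣtᵢ). Here n = 3 and Σtᵢ = 10.4 + 12 + 3.9 = 26.3.
Posterior ∝ λ^5e^(−7λ) · λ^3e^(−26.3λ) = λ^8e^(−33.3λ), i.e. Gamma(9, 33.3).
Mode = (a−1)/b = 8/33.3 ≈ 0.240.

λ̂_MAP = 0.240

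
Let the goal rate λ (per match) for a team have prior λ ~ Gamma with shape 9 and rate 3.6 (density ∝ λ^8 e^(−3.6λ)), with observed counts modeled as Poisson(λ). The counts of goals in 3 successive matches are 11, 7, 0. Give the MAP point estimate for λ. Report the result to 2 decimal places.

Σxᵢ = 11+7+0 = 18, with n = 3.
Posterior ∝ λ^8e^(−3.6λ) · λ^18e^(−3λ) = λ^26e^(−6.6λ), i.e. Gamma(shape=27, rate=6.6).
The mode of a Gamma(a, b) with a ≥ 1 (shape–rate) is (a−1)/b = 26/6.6 ≈ 3.94.

λ̂_MAP = 3.94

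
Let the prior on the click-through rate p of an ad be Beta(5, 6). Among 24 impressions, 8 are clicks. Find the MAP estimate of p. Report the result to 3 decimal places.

Prior: Beta(5, 6).
Data: 8 successes in 24 trials. The binomial likelihood contributes p^8(1−p)^16, so the posterior is Beta(5+8, 6+16) = Beta(13, 22).
For Beta(a, b) with a, b > 1 the mode is (a−1)/(a+b−2) = 12/33 ≈ 0.364.

p̂_MAP = 0.364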